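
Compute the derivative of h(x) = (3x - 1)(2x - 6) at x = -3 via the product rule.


Let u(x) = 3x - 1 and v(x) = 2x - 6
u'(x) = 3
v'(x) = 2
Product rule: h'(x) = u'(x)*v(x) + u(x)*v'(x)
= 3 * (2x - 6) + (3x - 1) * 2
At x = -3:
u(-3) = 3 * (-3) - 1 = -10
v(-3) = 2 * (-3) - 6 = -12
h'(-3) = 3 * (-12) + (-10) * 2
= -36 - 20
= -56

-56


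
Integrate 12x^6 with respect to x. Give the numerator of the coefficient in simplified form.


Apply the power rule for integration:
integral of ax^n dx = a/(n+1) * x^(n+1) + C
integral of 12x^6 dx
= 12/7 * x^7 + C
The coefficient in lowest terms is 12/7, and its numerator is 12

12


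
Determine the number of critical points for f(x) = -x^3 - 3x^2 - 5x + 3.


Find where f'(x) = 0:
f(x) = -x^3 - 3x^2 - 5x + 3
f'(x) = -3x^2 - 6x - 5
This is a quadratic in x. Use the discriminant to count real roots.
Discriminant = (-6)^2 - 4 * (-3) * (-5)
= 36 - 60
= -24
Since discriminant < 0, f'(x) = 0 has no real solutions.
Number of critical points: 0

0


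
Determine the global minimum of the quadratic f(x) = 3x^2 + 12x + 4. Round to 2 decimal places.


For a quadratic f(x) = ax^2 + bx + c with a > 0, the minimum is at the vertex.
Vertex x-coordinate: x = -b/(2a)
x = -(12) / (2 * 3)
x = -12/6 = -2
Substitute back to find the minimum value:
f(-2) = 3 * (-2)^2 + 12 * (-2) + 4
= 12 - 24 + 4
= -8 = -8.00

-8.00


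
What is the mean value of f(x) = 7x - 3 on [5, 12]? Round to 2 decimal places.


Average value = 1/(b-a) * integral from a to b of f(x) dx
First compute the integral of 7x - 3:
F(x) = (7/2)x^2 - 3x
F(12) = 7/2 * 144 - 3 * 12 = 468
F(5) = 7/2 * 25 - 3 * 5 = 145/2
Integral = 468 - 145/2 = 791/2
Average = (791/2) / (12 - 5) = (791/2) / 7
= 113/2 = 56.50

56.50


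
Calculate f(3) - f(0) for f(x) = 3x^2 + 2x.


Net change = f(b) - f(a)
f(x) = 3x^2 + 2x
Compute f(3):
f(3) = 3 * 3^2 + 2 * 3 + 0
= 27 + 6 + 0
= 33
Compute f(0):
f(0) = 3 * 0^2 + 2 * 0 + 0
= 0 + 0 + 0
= 0
Net change = 33 - 0 = 33

33


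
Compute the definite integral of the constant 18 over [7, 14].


The integral of a constant k over [a, b] equals k * (b - a).
integral from 7 to 14 of 18 dx
= 18 * (14 - 7)
= 18 * 7
= 126

126


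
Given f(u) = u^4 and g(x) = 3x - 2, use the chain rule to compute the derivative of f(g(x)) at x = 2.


Using the chain rule: (f(g(x)))' = f'(g(x)) * g'(x)
First, find g(2):
g(2) = 3 * 2 - 2 = 4
Next, f'(u) = 4u^3
And g'(x) = 3
So f'(g(2)) * g'(2)
= 4 * 4^3 * 3
= 4 * 64 * 3
= 768

768


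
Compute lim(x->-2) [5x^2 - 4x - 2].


Since polynomials are continuous, we use direct substitution.
lim(x->-2) of 5x^2 - 4x - 2
= 5 * (-2)^2 - 4 * (-2) - 2
= 20 + 8 - 2
= 26

26


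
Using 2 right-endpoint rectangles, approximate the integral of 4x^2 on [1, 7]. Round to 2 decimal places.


Right Riemann sum uses right endpoints of each subinterval.
Interval: [1, 7], n = 2
dx = (7 - 1) / 2 = 3
Right endpoints: [4, 7]
f values: [64, 196]
Sum = dx * (sum of f values)
= 3 * 260
= 780 = 780.00

780.00


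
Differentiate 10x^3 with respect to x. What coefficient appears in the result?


We apply the power rule: d/dx [ax^n] = a*n * x^(n-1)
d/dx [10x^3]
= 10 * 3 * x^(3-1)
= 30x^2
The coefficient is 30

30


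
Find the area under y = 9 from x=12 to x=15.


The area under a constant function y = 9 is a rectangle.
Width = 15 - 12 = 3
Height = 9
Area = width * height
= 3 * 9
= 27

27


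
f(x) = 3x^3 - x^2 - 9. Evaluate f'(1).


Differentiate f(x) = 3x^3 - x^2 - 9 term by term:
f'(x) = 9x^2 - 2x
Substitute x = 1:
f'(1) = 9 * 1^2 - 2 * 1 + 0
= 9 - 2 + 0
= 7

7


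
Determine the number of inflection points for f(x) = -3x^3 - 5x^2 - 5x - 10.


Inflection points occur where f''(x) = 0 and concavity changes.
f(x) = -3x^3 - 5x^2 - 5x - 10
f'(x) = -9x^2 - 10x - 5
f''(x) = -18x - 10
Set f''(x) = 0:
-18x - 10 = 0
x = 10 / (-18) = -5/9
Since f''(x) is linear (degree 1), it changes sign at this point.
Therefore there is exactly 1 inflection point.

1


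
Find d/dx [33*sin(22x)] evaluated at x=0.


Apply the chain rule to differentiate 33*sin(22x):
d/dx [33*sin(22x)]
= 33 * cos(22x) * d/dx(22x)
= 33 * 22 * cos(22x)
= 726 * cos(22x)
Evaluate at x = 0:
= 726 * cos(0)
= 726 * 1
= 726

726


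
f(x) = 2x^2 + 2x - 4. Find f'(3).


Differentiate term by term using power and sum rules:
f(x) = 2x^2 + 2x - 4
f'(x) = 4x + 2
Substitute x = 3:
f'(3) = 4 * 3 + 2
= 12 + 2
= 14

14


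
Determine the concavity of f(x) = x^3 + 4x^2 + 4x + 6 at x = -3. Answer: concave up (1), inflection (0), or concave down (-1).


Concavity is determined by the sign of f''(x).
f(x) = x^3 + 4x^2 + 4x + 6
f'(x) = 3x^2 + 8x + 4
f''(x) = 6x + 8
f''(-3) = 6 * (-3) + 8
= -18 + 8
= -10
Since f''(-3) < 0, the function is concave down (-1)

-1


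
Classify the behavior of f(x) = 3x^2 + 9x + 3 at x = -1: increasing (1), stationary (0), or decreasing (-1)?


Compute f'(x) to determine behavior:
f'(x) = 6x + 9
f'(-1) = 6 * (-1) + 9
= -6 + 9
= 3
Since f'(-1) > 0, the function is increasing (1)

1


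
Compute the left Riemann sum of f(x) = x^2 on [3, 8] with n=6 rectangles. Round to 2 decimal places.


Left Riemann sum uses left endpoints of each subinterval.
Interval: [3, 8], n = 6
dx = (8 - 3) / 6 = 5/6
Left endpoints: [3, 23/6, 14/3, 11/2, 19/3, 43/6]
f values: [9, 529/36, 196/9, 121/4, 361/9, 1849/36]
Sum = dx * (sum of f values)
= 5/6 * 6019/36
= 30095/216 ≈ 139.33

139.33


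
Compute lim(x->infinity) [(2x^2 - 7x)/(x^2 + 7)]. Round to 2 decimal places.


For limits at infinity with equal-degree polynomials,
we compare leading coefficients.
Numerator leading term: 2x^2
Denominator leading term: x^2
Divide both by x^2:
lim = (2 - 7/x) / (1 + 7/x^2)
As x -> infinity, the 1/x and 1/x^2 terms vanish:
= 2/1 = 2 = 2.00

2.00


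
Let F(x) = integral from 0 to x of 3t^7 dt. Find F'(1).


By the Fundamental Theorem of Calculus (Part 1):
If F(x) = integral from 0 to x of f(t) dt, then F'(x) = f(x)
Here f(t) = 3t^7
So F'(x) = 3x^7
Evaluate at x = 1:
F'(1) = 3 * 1^7
= 3 * 1
= 3

3


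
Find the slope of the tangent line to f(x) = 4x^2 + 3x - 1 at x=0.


The slope of the tangent line equals f'(x) at the point.
f(x) = 4x^2 + 3x - 1
f'(x) = 8x + 3
At x = 0:
f'(0) = 8 * 0 + 3
= 0 + 3
= 3

3


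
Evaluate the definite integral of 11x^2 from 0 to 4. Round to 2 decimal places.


Find the antiderivative of 11x^2:
F(x) = 11/3 * x^3
Apply the Fundamental Theorem of Calculus:
F(4) - F(0)
= 11/3 * 4^3 - 11/3 * 0^3
= 11/3 * (64 - 0)
= 11/3 * 64
= 704/3 ≈ 234.67

234.67


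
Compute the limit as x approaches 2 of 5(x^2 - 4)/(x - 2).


Direct substitution gives 0/0, so we factor the numerator.
Factor: 5(x^2 - 4) = 5 * (x - 2)(x + 2)
Cancel the common factor (x - 2):
5(x^2 - 4)/(x - 2) = 5 * (x + 2)
Now substitute x = 2:
= 5 * (2 + 2) = 20

20


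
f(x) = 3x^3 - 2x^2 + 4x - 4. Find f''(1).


First derivative:
f'(x) = 9x^2 - 4x + 4
Second derivative:
f''(x) = 18x - 4
Substitute x = 1:
f''(1) = 18 * 1 - 4
= 18 - 4
= 14

14


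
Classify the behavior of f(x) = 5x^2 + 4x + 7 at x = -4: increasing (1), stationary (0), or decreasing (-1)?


Compute f'(x) to determine behavior:
f'(x) = 10x + 4
f'(-4) = 10 * (-4) + 4
= -40 + 4
= -36
Since f'(-4) < 0, the function is decreasing (-1)

-1


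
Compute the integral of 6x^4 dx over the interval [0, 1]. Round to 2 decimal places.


Find the antiderivative of 6x^4:
F(x) = 6/5 * x^5
Apply the Fundamental Theorem of Calculus:
F(1) - F(0)
= 6/5 * 1^5 - 6/5 * 0^5
= 6/5 * (1 - 0)
= 6/5 * 1
= 6/5 = 1.20

1.20


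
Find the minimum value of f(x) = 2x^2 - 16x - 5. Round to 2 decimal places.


For a quadratic f(x) = ax^2 + bx + c with a > 0, the minimum is at the vertex.
Vertex x-coordinate: x = -b/(2a)
x = -(-16) / (2 * 2)
x = 16/4 = 4
Substitute back to find the minimum value:
f(4) = 2 * 4^2 - 16 * 4 - 5
= 32 - 64 - 5
= -37 = -37.00

-37.00


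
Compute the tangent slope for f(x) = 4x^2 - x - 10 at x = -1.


The slope of the tangent line equals f'(x) at the point.
f(x) = 4x^2 - x - 10
f'(x) = 8x - 1
At x = -1:
f'(-1) = 8 * (-1) - 1
= -8 - 1
= -9

-9


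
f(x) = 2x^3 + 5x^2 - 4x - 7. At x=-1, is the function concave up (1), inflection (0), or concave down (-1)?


Concavity is determined by the sign of f''(x).
f(x) = 2x^3 + 5x^2 - 4x - 7
f'(x) = 6x^2 + 10x - 4
f''(x) = 12x + 10
f''(-1) = 12 * (-1) + 10
= -12 + 10
= -2
Since f''(-1) < 0, the function is concave down (-1)

-1


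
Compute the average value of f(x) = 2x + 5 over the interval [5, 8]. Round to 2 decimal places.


Average value = 1/(b-a) * integral from a to b of f(x) dx
First compute the integral of 2x + 5:
F(x) = x^2 + 5x
F(8) = 1 * 64 + 5 * 8 = 104
F(5) = 1 * 25 + 5 * 5 = 50
Integral = 104 - 50 = 54
Average = 54 / (8 - 5) = 54 / 3
= 18 = 18.00

18.00


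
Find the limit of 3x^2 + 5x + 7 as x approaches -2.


Since polynomials are continuous, we use direct substitution.
lim(x->-2) of 3x^2 + 5x + 7
= 3 * (-2)^2 + 5 * (-2) + 7
= 12 - 10 + 7
= 9

9


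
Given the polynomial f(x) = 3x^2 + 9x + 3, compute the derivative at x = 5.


Differentiate term by term using power and sum rules:
f(x) = 3x^2 + 9x + 3
f'(x) = 6x + 9
Substitute x = 5:
f'(5) = 6 * 5 + 9
= 30 + 9
= 39

39


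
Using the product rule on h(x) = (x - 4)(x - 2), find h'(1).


Let u(x) = x - 4 and v(x) = x - 2
u'(x) = 1
v'(x) = 1
Product rule: h'(x) = u'(x)*v(x) + u(x)*v'(x)
= 1 * (x - 2) + (x - 4) * 1
At x = 1:
u(1) = 1 * 1 - 4 = -3
v(1) = 1 * 1 - 2 = -1
h'(1) = 1 * (-1) + (-3) * 1
= -1 - 3
= -4

-4


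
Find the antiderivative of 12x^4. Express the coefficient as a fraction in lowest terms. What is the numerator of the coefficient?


Apply the power rule for integration:
integral of ax^n dx = a/(n+1) * x^(n+1) + C
integral of 12x^4 dx
= 12/5 * x^5 + C
The coefficient in lowest terms is 12/5, and its numerator is 12

12


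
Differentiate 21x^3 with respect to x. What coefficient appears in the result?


We apply the power rule: d/dx [ax^n] = a*n * x^(n-1)
d/dx [21x^3]
= 21 * 3 * x^(3-1)
= 63x^2
The coefficient is 63

63


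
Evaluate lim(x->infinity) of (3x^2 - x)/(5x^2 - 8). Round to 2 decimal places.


For limits at infinity with equal-degree polynomials,
we compare leading coefficients.
Numerator leading term: 3x^2
Denominator leading term: 5x^2
Divide both by x^2:
lim = (3 - 1/x) / (5 - 8/x^2)
As x -> infinity, the 1/x and 1/x^2 terms vanish:
= 3/5 = 0.60

0.60


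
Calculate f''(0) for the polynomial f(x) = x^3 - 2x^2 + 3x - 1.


First derivative:
f'(x) = 3x^2 - 4x + 3
Second derivative:
f''(x) = 6x - 4
Substitute x = 0:
f''(0) = 6 * 0 - 4
= 0 - 4
= -4

-4


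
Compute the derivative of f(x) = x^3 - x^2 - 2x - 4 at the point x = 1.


Differentiate f(x) = x^3 - x^2 - 2x - 4 term by term:
f'(x) = 3x^2 - 2x - 2
Substitute x = 1:
f'(1) = 3 * 1^2 - 2 * 1 - 2
= 3 - 2 - 2
= -1

-1


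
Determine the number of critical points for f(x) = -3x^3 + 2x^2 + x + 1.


Find where f'(x) = 0:
f(x) = -3x^3 + 2x^2 + x + 1
f'(x) = -9x^2 + 4x + 1
This is a quadratic in x. Use the discriminant to count real roots.
Discriminant = (4)^2 - 4 * (-9) * 1
= 16 - (-36)
= 52
Since discriminant > 0, f'(x) = 0 has 2 real solutions.
Number of critical points: 2

2


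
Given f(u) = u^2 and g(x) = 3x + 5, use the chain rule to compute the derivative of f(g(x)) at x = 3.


Using the chain rule: (f(g(x)))' = f'(g(x)) * g'(x)
First, find g(3):
g(3) = 3 * 3 + 5 = 14
Next, f'(u) = 2u
And g'(x) = 3
So f'(g(3)) * g'(3)
= 2 * 14 * 3
= 84

84


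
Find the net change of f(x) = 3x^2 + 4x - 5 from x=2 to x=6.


Net change = f(b) - f(a)
f(x) = 3x^2 + 4x - 5
Compute f(6):
f(6) = 3 * 6^2 + 4 * 6 - 5
= 108 + 24 - 5
= 127
Compute f(2):
f(2) = 3 * 2^2 + 4 * 2 - 5
= 12 + 8 - 5
= 15
Net change = 127 - 15 = 112

112


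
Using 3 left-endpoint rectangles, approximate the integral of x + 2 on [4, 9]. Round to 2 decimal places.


Left Riemann sum uses left endpoints of each subinterval.
Interval: [4, 9], n = 3
dx = (9 - 4) / 3 = 5/3
Left endpoints: [4, 17/3, 22/3]
f values: [6, 23/3, 28/3]
Sum = dx * (sum of f values)
= 5/3 * 23
= 115/3 ≈ 38.33

38.33


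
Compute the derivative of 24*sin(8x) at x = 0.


Apply the chain rule to differentiate 24*sin(8x):
d/dx [24*sin(8x)]
= 24 * cos(8x) * d/dx(8x)
= 24 * 8 * cos(8x)
= 192 * cos(8x)
Evaluate at x = 0:
= 192 * cos(0)
= 192 * 1
= 192

192


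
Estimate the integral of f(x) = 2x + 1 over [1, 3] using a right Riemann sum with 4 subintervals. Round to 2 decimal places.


Right Riemann sum uses right endpoints of each subinterval.
Interval: [1, 3], n = 4
dx = (3 - 1) / 4 = 1/2
Right endpoints: [3/2, 2, 5/2, 3]
f values: [4, 5, 6, 7]
Sum = dx * (sum of f values)
= 1/2 * 22
= 11 = 11.00

11.00


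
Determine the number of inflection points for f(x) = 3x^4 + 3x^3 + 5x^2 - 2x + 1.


Inflection points occur where f''(x) = 0 and concavity changes.
f(x) = 3x^4 + 3x^3 + 5x^2 - 2x + 1
f'(x) = 12x^3 + 9x^2 + 10x - 2
f''(x) = 36x^2 + 18x + 10
This is a quadratic in x. Use the discriminant to count real roots.
Discriminant = (18)^2 - 4 * 36 * 10
= 324 - 1440
= -1116
Since discriminant < 0, f''(x) = 0 has no real solutions.
Number of inflection points: 0

0


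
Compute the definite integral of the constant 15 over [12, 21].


The integral of a constant k over [a, b] equals k * (b - a).
integral from 12 to 21 of 15 dx
= 15 * (21 - 12)
= 15 * 9
= 135

135


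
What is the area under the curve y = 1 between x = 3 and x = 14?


The area under a constant function y = 1 is a rectangle.
Width = 14 - 3 = 11
Height = 1
Area = width * height
= 11 * 1
= 11

11


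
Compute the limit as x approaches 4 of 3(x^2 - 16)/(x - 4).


Direct substitution gives 0/0, so we factor the numerator.
Factor: 3(x^2 - 16) = 3 * (x - 4)(x + 4)
Cancel the common factor (x - 4):
3(x^2 - 16)/(x - 4) = 3 * (x + 4)
Now substitute x = 4:
= 3 * (4 + 4) = 24

24


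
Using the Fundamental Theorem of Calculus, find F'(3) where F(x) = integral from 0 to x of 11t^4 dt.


By the Fundamental Theorem of Calculus (Part 1):
If F(x) = integral from 0 to x of f(t) dt, then F'(x) = f(x)
Here f(t) = 11t^4
So F'(x) = 11x^4
Evaluate at x = 3:
F'(3) = 11 * 3^4
= 11 * 81
= 891

891


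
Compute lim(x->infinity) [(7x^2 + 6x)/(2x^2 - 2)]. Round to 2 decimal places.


For limits at infinity with equal-degree polynomials,
we compare leading coefficients.
Numerator leading term: 7x^2
Denominator leading term: 2x^2
Divide both by x^2:
lim = (7 + 6/x) / (2 - 2/x^2)
As x -> infinity, the 1/x and 1/x^2 terms vanish:
= 7/2 = 3.50

3.50


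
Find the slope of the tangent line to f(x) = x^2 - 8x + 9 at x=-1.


The slope of the tangent line equals f'(x) at the point.
f(x) = x^2 - 8x + 9
f'(x) = 2x - 8
At x = -1:
f'(-1) = 2 * (-1) - 8
= -2 - 8
= -10

-10


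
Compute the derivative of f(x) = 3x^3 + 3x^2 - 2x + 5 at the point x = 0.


Differentiate f(x) = 3x^3 + 3x^2 - 2x + 5 term by term:
f'(x) = 9x^2 + 6x - 2
Substitute x = 0:
f'(0) = 9 * 0^2 + 6 * 0 - 2
= 0 + 0 - 2
= -2

-2


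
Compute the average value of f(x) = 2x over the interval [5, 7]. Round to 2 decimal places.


Average value = 1/(b-a) * integral from a to b of f(x) dx
First compute the integral of 2x:
F(x) = x^2
F(7) = 1 * 49 + 0 * 7 = 49
F(5) = 1 * 25 + 0 * 5 = 25
Integral = 49 - 25 = 24
Average = 24 / (7 - 5) = 24 / 2
= 12 = 12.00

12.00


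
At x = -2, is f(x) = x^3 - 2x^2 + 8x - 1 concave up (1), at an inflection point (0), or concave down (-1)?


Concavity is determined by the sign of f''(x).
f(x) = x^3 - 2x^2 + 8x - 1
f'(x) = 3x^2 - 4x + 8
f''(x) = 6x - 4
f''(-2) = 6 * (-2) - 4
= -12 - 4
= -16
Since f''(-2) < 0, the function is concave down (-1)

-1


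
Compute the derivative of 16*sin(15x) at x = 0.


Apply the chain rule to differentiate 16*sin(15x):
d/dx [16*sin(15x)]
= 16 * cos(15x) * d/dx(15x)
= 16 * 15 * cos(15x)
= 240 * cos(15x)
Evaluate at x = 0:
= 240 * cos(0)
= 240 * 1
= 240

240


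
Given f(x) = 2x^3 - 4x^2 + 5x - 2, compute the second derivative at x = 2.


First derivative:
f'(x) = 6x^2 - 8x + 5
Second derivative:
f''(x) = 12x - 8
Substitute x = 2:
f''(2) = 12 * 2 - 8
= 24 - 8
= 16

16


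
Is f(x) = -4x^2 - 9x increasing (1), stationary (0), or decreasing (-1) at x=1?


Compute f'(x) to determine behavior:
f'(x) = -8x - 9
f'(1) = -8 * 1 - 9
= -8 - 9
= -17
Since f'(1) < 0, the function is decreasing (-1)

-1


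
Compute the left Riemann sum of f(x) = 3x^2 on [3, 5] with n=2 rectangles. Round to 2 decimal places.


Left Riemann sum uses left endpoints of each subinterval.
Interval: [3, 5], n = 2
dx = (5 - 3) / 2 = 1
Left endpoints: [3, 4]
f values: [27, 48]
Sum = dx * (sum of f values)
= 1 * 75
= 75 = 75.00

75.00


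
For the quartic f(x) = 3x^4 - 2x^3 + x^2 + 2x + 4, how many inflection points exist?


Inflection points occur where f''(x) = 0 and concavity changes.
f(x) = 3x^4 - 2x^3 + x^2 + 2x + 4
f'(x) = 12x^3 - 6x^2 + 2x + 2
f''(x) = 36x^2 - 12x + 2
This is a quadratic in x. Use the discriminant to count real roots.
Discriminant = (-12)^2 - 4 * 36 * 2
= 144 - 288
= -144
Since discriminant < 0, f''(x) = 0 has no real solutions.
Number of inflection points: 0

0


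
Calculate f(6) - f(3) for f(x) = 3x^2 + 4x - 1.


Net change = f(b) - f(a)
f(x) = 3x^2 + 4x - 1
Compute f(6):
f(6) = 3 * 6^2 + 4 * 6 - 1
= 108 + 24 - 1
= 131
Compute f(3):
f(3) = 3 * 3^2 + 4 * 3 - 1
= 27 + 12 - 1
= 38
Net change = 131 - 38 = 93

93


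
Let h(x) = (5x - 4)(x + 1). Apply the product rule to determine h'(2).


Let u(x) = 5x - 4 and v(x) = x + 1
u'(x) = 5
v'(x) = 1
Product rule: h'(x) = u'(x)*v(x) + u(x)*v'(x)
= 5 * (x + 1) + (5x - 4) * 1
At x = 2:
u(2) = 5 * 2 - 4 = 6
v(2) = 1 * 2 + 1 = 3
h'(2) = 5 * 3 + 6 * 1
= 15 + 6
= 21

21


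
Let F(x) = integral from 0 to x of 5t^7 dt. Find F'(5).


By the Fundamental Theorem of Calculus (Part 1):
If F(x) = integral from 0 to x of f(t) dt, then F'(x) = f(x)
Here f(t) = 5t^7
So F'(x) = 5x^7
Evaluate at x = 5:
F'(5) = 5 * 5^7
= 5 * 78125
= 390625

390625


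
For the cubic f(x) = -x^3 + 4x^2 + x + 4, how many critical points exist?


Find where f'(x) = 0:
f(x) = -x^3 + 4x^2 + x + 4
f'(x) = -3x^2 + 8x + 1
This is a quadratic in x. Use the discriminant to count real roots.
Discriminant = (8)^2 - 4 * (-3) * 1
= 64 - (-12)
= 76
Since discriminant > 0, f'(x) = 0 has 2 real solutions.
Number of critical points: 2

2


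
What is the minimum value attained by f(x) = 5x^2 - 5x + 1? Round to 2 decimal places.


For a quadratic f(x) = ax^2 + bx + c with a > 0, the minimum is at the vertex.
Vertex x-coordinate: x = -b/(2a)
x = -(-5) / (2 * 5)
x = 5/10 = 1/2
Substitute back to find the minimum value:
f(1/2) = 5 * (1/2)^2 - 5 * (1/2) + 1
= 5/4 - 5/2 + 1
= -1/4 = -0.25

-0.25


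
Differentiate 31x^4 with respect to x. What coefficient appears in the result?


We apply the power rule: d/dx [ax^n] = a*n * x^(n-1)
d/dx [31x^4]
= 31 * 4 * x^(4-1)
= 124x^3
The coefficient is 124

124


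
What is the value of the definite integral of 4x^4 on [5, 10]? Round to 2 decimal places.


Find the antiderivative of 4x^4:
F(x) = 4/5 * x^5
Apply the Fundamental Theorem of Calculus:
F(10) - F(5)
= 4/5 * 10^5 - 4/5 * 5^5
= 4/5 * (100000 - 3125)
= 4/5 * 96875
= 77500 = 77500.00

77500.00


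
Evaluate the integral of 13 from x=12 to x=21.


The integral of a constant k over [a, b] equals k * (b - a).
integral from 12 to 21 of 13 dx
= 13 * (21 - 12)
= 13 * 9
= 117

117


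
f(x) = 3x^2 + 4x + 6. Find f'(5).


Differentiate term by term using power and sum rules:
f(x) = 3x^2 + 4x + 6
f'(x) = 6x + 4
Substitute x = 5:
f'(5) = 6 * 5 + 4
= 30 + 4
= 34

34


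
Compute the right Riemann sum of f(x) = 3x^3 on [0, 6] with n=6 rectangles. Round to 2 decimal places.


Right Riemann sum uses right endpoints of each subinterval.
Interval: [0, 6], n = 6
dx = (6 - 0) / 6 = 1
Right endpoints: [1, 2, 3, 4, 5, 6]
f values: [3, 24, 81, 192, 375, 648]
Sum = dx * (sum of f values)
= 1 * 1323
= 1323 = 1323.00

1323.00


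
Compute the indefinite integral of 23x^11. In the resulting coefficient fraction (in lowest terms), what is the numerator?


Apply the power rule for integration:
integral of ax^n dx = a/(n+1) * x^(n+1) + C
integral of 23x^11 dx
= 23/12 * x^12 + C
The coefficient in lowest terms is 23/12, and its numerator is 23

23


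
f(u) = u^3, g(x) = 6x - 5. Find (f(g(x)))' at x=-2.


Using the chain rule: (f(g(x)))' = f'(g(x)) * g'(x)
First, find g(-2):
g(-2) = 6 * (-2) - 5 = -17
Next, f'(u) = 3u^2
And g'(x) = 6
So f'(g(-2)) * g'(-2)
= 3 * (-17)^2 * 6
= 3 * 289 * 6
= 5202

5202


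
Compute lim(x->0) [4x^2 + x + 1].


Since polynomials are continuous, we use direct substitution.
lim(x->0) of 4x^2 + x + 1
= 4 * 0^2 + 1 * 0 + 1
= 0 + 0 + 1
= 1

1


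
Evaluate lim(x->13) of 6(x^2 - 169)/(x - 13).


Direct substitution gives 0/0, so we factor the numerator.
Factor: 6(x^2 - 169) = 6 * (x - 13)(x + 13)
Cancel the common factor (x - 13):
6(x^2 - 169)/(x - 13) = 6 * (x + 13)
Now substitute x = 13:
= 6 * (13 + 13) = 156

156


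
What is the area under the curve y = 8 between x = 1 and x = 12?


The area under a constant function y = 8 is a rectangle.
Width = 12 - 1 = 11
Height = 8
Area = width * height
= 11 * 8
= 88

88


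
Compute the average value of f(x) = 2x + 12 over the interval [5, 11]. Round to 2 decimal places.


Average value = 1/(b-a) * integral from a to b of f(x) dx
First compute the integral of 2x + 12:
F(x) = x^2 + 12x
F(11) = 1 * 121 + 12 * 11 = 253
F(5) = 1 * 25 + 12 * 5 = 85
Integral = 253 - 85 = 168
Average = 168 / (11 - 5) = 168 / 6
= 28 = 28.00

28.00


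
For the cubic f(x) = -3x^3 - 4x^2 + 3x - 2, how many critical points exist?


Find where f'(x) = 0:
f(x) = -3x^3 - 4x^2 + 3x - 2
f'(x) = -9x^2 - 8x + 3
This is a quadratic in x. Use the discriminant to count real roots.
Discriminant = (-8)^2 - 4 * (-9) * 3
= 64 - (-108)
= 172
Since discriminant > 0, f'(x) = 0 has 2 real solutions.
Number of critical points: 2

2


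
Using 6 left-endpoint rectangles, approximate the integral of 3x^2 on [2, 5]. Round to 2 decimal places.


Left Riemann sum uses left endpoints of each subinterval.
Interval: [2, 5], n = 6
dx = (5 - 2) / 6 = 1/2
Left endpoints: [2, 5/2, 3, 7/2, 4, 9/2]
f values: [12, 75/4, 27, 147/4, 48, 243/4]
Sum = dx * (sum of f values)
= 1/2 * 813/4
= 813/8 ≈ 101.63

101.63


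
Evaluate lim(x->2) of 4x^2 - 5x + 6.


Since polynomials are continuous, we use direct substitution.
lim(x->2) of 4x^2 - 5x + 6
= 4 * 2^2 - 5 * 2 + 6
= 16 - 10 + 6
= 12

12


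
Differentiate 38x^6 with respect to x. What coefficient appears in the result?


We apply the power rule: d/dx [ax^n] = a*n * x^(n-1)
d/dx [38x^6]
= 38 * 6 * x^(6-1)
= 228x^5
The coefficient is 228

228


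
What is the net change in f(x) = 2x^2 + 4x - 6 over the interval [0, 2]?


Net change = f(b) - f(a)
f(x) = 2x^2 + 4x - 6
Compute f(2):
f(2) = 2 * 2^2 + 4 * 2 - 6
= 8 + 8 - 6
= 10
Compute f(0):
f(0) = 2 * 0^2 + 4 * 0 - 6
= 0 + 0 - 6
= -6
Net change = 10 - (-6) = 16

16


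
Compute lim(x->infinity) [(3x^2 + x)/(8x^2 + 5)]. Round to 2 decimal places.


For limits at infinity with equal-degree polynomials,
we compare leading coefficients.
Numerator leading term: 3x^2
Denominator leading term: 8x^2
Divide both by x^2:
lim = (3 + 1/x) / (8 + 5/x^2)
As x -> infinity, the 1/x and 1/x^2 terms vanish:
= 3/8 ≈ 0.38

0.38


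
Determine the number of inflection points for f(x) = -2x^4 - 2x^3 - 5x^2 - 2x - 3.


Inflection points occur where f''(x) = 0 and concavity changes.
f(x) = -2x^4 - 2x^3 - 5x^2 - 2x - 3
f'(x) = -8x^3 - 6x^2 - 10x - 2
f''(x) = -24x^2 - 12x - 10
This is a quadratic in x. Use the discriminant to count real roots.
Discriminant = (-12)^2 - 4 * (-24) * (-10)
= 144 - 960
= -816
Since discriminant < 0, f''(x) = 0 has no real solutions.
Number of inflection points: 0

0


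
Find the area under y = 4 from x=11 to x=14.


The area under a constant function y = 4 is a rectangle.
Width = 14 - 11 = 3
Height = 4
Area = width * height
= 3 * 4
= 12

12


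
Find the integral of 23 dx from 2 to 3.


The integral of a constant k over [a, b] equals k * (b - a).
integral from 2 to 3 of 23 dx
= 23 * (3 - 2)
= 23 * 1
= 23

23


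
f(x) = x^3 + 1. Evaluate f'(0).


Differentiate f(x) = x^3 + 1 term by term:
f'(x) = 3x^2
Substitute x = 0:
f'(0) = 3 * 0^2 + 0 * 0 + 0
= 0 + 0 + 0
= 0

0


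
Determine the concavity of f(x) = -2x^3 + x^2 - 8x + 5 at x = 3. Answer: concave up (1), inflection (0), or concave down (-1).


Concavity is determined by the sign of f''(x).
f(x) = -2x^3 + x^2 - 8x + 5
f'(x) = -6x^2 + 2x - 8
f''(x) = -12x + 2
f''(3) = -12 * 3 + 2
= -36 + 2
= -34
Since f''(3) < 0, the function is concave down (-1)

-1


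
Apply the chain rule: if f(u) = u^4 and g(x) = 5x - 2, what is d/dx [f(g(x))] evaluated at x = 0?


Using the chain rule: (f(g(x)))' = f'(g(x)) * g'(x)
First, find g(0):
g(0) = 5 * 0 - 2 = -2
Next, f'(u) = 4u^3
And g'(x) = 5
So f'(g(0)) * g'(0)
= 4 * (-2)^3 * 5
= 4 * (-8) * 5
= -160

-160


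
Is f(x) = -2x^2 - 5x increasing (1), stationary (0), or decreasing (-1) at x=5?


Compute f'(x) to determine behavior:
f'(x) = -4x - 5
f'(5) = -4 * 5 - 5
= -20 - 5
= -25
Since f'(5) < 0, the function is decreasing (-1)

-1


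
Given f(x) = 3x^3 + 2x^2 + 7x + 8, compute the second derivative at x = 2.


First derivative:
f'(x) = 9x^2 + 4x + 7
Second derivative:
f''(x) = 18x + 4
Substitute x = 2:
f''(2) = 18 * 2 + 4
= 36 + 4
= 40

40


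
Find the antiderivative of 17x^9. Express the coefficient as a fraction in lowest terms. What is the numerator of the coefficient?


Apply the power rule for integration:
integral of ax^n dx = a/(n+1) * x^(n+1) + C
integral of 17x^9 dx
= 17/10 * x^10 + C
The coefficient in lowest terms is 17/10, and its numerator is 17

17


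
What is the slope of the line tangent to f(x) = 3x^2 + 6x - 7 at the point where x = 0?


The slope of the tangent line equals f'(x) at the point.
f(x) = 3x^2 + 6x - 7
f'(x) = 6x + 6
At x = 0:
f'(0) = 6 * 0 + 6
= 0 + 6
= 6

6


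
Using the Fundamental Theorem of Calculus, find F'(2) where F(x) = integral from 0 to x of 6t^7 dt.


By the Fundamental Theorem of Calculus (Part 1):
If F(x) = integral from 0 to x of f(t) dt, then F'(x) = f(x)
Here f(t) = 6t^7
So F'(x) = 6x^7
Evaluate at x = 2:
F'(2) = 6 * 2^7
= 6 * 128
= 768

768


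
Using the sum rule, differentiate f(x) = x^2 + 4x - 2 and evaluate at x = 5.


Differentiate term by term using power and sum rules:
f(x) = x^2 + 4x - 2
f'(x) = 2x + 4
Substitute x = 5:
f'(5) = 2 * 5 + 4
= 10 + 4
= 14

14


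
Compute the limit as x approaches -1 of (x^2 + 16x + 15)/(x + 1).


Direct substitution gives 0/0, so we factor the numerator.
Factor: (x^2 + 16x + 15) = (x + 1)(x + 15)
Cancel the common factor (x + 1):
(x^2 + 16x + 15)/(x + 1) = (x + 15)
Now substitute x = -1:
= (-1) - (-15) = 14

14


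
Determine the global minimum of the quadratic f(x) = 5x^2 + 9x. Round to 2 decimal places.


For a quadratic f(x) = ax^2 + bx + c with a > 0, the minimum is at the vertex.
Vertex x-coordinate: x = -b/(2a)
x = -(9) / (2 * 5)
x = -9/10
Substitute back to find the minimum value:
f(-9/10) = 5 * (-9/10)^2 + 9 * (-9/10) + 0
= 81/20 - 81/10 + 0
= -81/20 = -4.05

-4.05


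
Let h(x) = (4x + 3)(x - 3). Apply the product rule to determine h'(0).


Let u(x) = 4x + 3 and v(x) = x - 3
u'(x) = 4
v'(x) = 1
Product rule: h'(x) = u'(x)*v(x) + u(x)*v'(x)
= 4 * (x - 3) + (4x + 3) * 1
At x = 0:
u(0) = 4 * 0 + 3 = 3
v(0) = 1 * 0 - 3 = -3
h'(0) = 4 * (-3) + 3 * 1
= -12 + 3
= -9

-9


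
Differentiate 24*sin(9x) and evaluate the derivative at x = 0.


Apply the chain rule to differentiate 24*sin(9x):
d/dx [24*sin(9x)]
= 24 * cos(9x) * d/dx(9x)
= 24 * 9 * cos(9x)
= 216 * cos(9x)
Evaluate at x = 0:
= 216 * cos(0)
= 216 * 1
= 216

216


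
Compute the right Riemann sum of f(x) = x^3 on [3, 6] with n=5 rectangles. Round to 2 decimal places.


Right Riemann sum uses right endpoints of each subinterval.
Interval: [3, 6], n = 5
dx = (6 - 3) / 5 = 3/5
Right endpoints: [18/5, 21/5, 24/5, 27/5, 6]
f values: [5832/125, 9261/125, 13824/125, 19683/125, 216]
Sum = dx * (sum of f values)
= 3/5 * 3024/5
= 9072/25 = 362.88

362.88


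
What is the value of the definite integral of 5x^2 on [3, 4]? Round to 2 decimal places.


Find the antiderivative of 5x^2:
F(x) = 5/3 * x^3
Apply the Fundamental Theorem of Calculus:
F(4) - F(3)
= 5/3 * 4^3 - 5/3 * 3^3
= 5/3 * (64 - 27)
= 5/3 * 37
= 185/3 ≈ 61.67

61.67


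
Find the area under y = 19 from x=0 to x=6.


The area under a constant function y = 19 is a rectangle.
Width = 6 - 0 = 6
Height = 19
Area = width * height
= 6 * 19
= 114

114


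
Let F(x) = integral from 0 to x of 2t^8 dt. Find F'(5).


By the Fundamental Theorem of Calculus (Part 1):
If F(x) = integral from 0 to x of f(t) dt, then F'(x) = f(x)
Here f(t) = 2t^8
So F'(x) = 2x^8
Evaluate at x = 5:
F'(5) = 2 * 5^8
= 2 * 390625
= 781250

781250


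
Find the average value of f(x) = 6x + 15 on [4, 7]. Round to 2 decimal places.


Average value = 1/(b-a) * integral from a to b of f(x) dx
First compute the integral of 6x + 15:
F(x) = 3x^2 + 15x
F(7) = 3 * 49 + 15 * 7 = 252
F(4) = 3 * 16 + 15 * 4 = 108
Integral = 252 - 108 = 144
Average = 144 / (7 - 4) = 144 / 3
= 48 = 48.00

48.00


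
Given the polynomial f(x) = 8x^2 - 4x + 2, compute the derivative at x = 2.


Differentiate term by term using power and sum rules:
f(x) = 8x^2 - 4x + 2
f'(x) = 16x - 4
Substitute x = 2:
f'(2) = 16 * 2 - 4
= 32 - 4
= 28

28


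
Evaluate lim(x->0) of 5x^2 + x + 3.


Since polynomials are continuous, we use direct substitution.
lim(x->0) of 5x^2 + x + 3
= 5 * 0^2 + 1 * 0 + 3
= 0 + 0 + 3
= 3

3


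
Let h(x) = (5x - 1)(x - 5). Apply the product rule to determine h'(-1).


Let u(x) = 5x - 1 and v(x) = x - 5
u'(x) = 5
v'(x) = 1
Product rule: h'(x) = u'(x)*v(x) + u(x)*v'(x)
= 5 * (x - 5) + (5x - 1) * 1
At x = -1:
u(-1) = 5 * (-1) - 1 = -6
v(-1) = 1 * (-1) - 5 = -6
h'(-1) = 5 * (-6) + (-6) * 1
= -30 - 6
= -36

-36


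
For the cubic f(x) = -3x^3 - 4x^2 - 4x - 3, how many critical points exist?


Find where f'(x) = 0:
f(x) = -3x^3 - 4x^2 - 4x - 3
f'(x) = -9x^2 - 8x - 4
This is a quadratic in x. Use the discriminant to count real roots.
Discriminant = (-8)^2 - 4 * (-9) * (-4)
= 64 - 144
= -80
Since discriminant < 0, f'(x) = 0 has no real solutions.
Number of critical points: 0

0


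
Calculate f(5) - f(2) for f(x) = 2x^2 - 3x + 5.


Net change = f(b) - f(a)
f(x) = 2x^2 - 3x + 5
Compute f(5):
f(5) = 2 * 5^2 - 3 * 5 + 5
= 50 - 15 + 5
= 40
Compute f(2):
f(2) = 2 * 2^2 - 3 * 2 + 5
= 8 - 6 + 5
= 7
Net change = 40 - 7 = 33

33


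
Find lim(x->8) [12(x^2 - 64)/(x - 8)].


Direct substitution gives 0/0, so we factor the numerator.
Factor: 12(x^2 - 64) = 12 * (x - 8)(x + 8)
Cancel the common factor (x - 8):
12(x^2 - 64)/(x - 8) = 12 * (x + 8)
Now substitute x = 8:
= 12 * (8 + 8) = 192

192


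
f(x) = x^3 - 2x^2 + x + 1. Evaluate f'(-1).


Differentiate f(x) = x^3 - 2x^2 + x + 1 term by term:
f'(x) = 3x^2 - 4x + 1
Substitute x = -1:
f'(-1) = 3 * (-1)^2 - 4 * (-1) + 1
= 3 + 4 + 1
= 8

8


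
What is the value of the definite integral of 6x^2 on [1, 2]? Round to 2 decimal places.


Find the antiderivative of 6x^2:
F(x) = 6/3 * x^3
Apply the Fundamental Theorem of Calculus:
F(2) - F(1)
= 6/3 * 2^3 - 6/3 * 1^3
= 6/3 * (8 - 1)
= 6/3 * 7
= 14 = 14.00

14.00


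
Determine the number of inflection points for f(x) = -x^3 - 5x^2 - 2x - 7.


Inflection points occur where f''(x) = 0 and concavity changes.
f(x) = -x^3 - 5x^2 - 2x - 7
f'(x) = -3x^2 - 10x - 2
f''(x) = -6x - 10
Set f''(x) = 0:
-6x - 10 = 0
x = 10 / (-6) = -5/3
Since f''(x) is linear (degree 1), it changes sign at this point.
Therefore there is exactly 1 inflection point.

1


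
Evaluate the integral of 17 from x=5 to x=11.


The integral of a constant k over [a, b] equals k * (b - a).
integral from 5 to 11 of 17 dx
= 17 * (11 - 5)
= 17 * 6
= 102

102


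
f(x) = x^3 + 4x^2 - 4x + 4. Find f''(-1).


First derivative:
f'(x) = 3x^2 + 8x - 4
Second derivative:
f''(x) = 6x + 8
Substitute x = -1:
f''(-1) = 6 * (-1) + 8
= -6 + 8
= 2

2


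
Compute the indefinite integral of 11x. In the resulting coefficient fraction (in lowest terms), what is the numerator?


Apply the power rule for integration:
integral of ax^n dx = a/(n+1) * x^(n+1) + C
integral of 11x dx
= 11/2 * x^2 + C
The coefficient in lowest terms is 11/2, and its numerator is 11

11


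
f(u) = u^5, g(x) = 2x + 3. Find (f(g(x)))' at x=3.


Using the chain rule: (f(g(x)))' = f'(g(x)) * g'(x)
First, find g(3):
g(3) = 2 * 3 + 3 = 9
Next, f'(u) = 5u^4
And g'(x) = 2
So f'(g(3)) * g'(3)
= 5 * 9^4 * 2
= 5 * 6561 * 2
= 65610

65610


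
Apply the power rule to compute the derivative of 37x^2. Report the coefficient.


We apply the power rule: d/dx [ax^n] = a*n * x^(n-1)
d/dx [37x^2]
= 37 * 2 * x^(2-1)
= 74x
The coefficient is 74

74


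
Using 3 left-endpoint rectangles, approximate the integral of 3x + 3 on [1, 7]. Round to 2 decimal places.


Left Riemann sum uses left endpoints of each subinterval.
Interval: [1, 7], n = 3
dx = (7 - 1) / 3 = 2
Left endpoints: [1, 3, 5]
f values: [6, 12, 18]
Sum = dx * (sum of f values)
= 2 * 36
= 72 = 72.00

72.00


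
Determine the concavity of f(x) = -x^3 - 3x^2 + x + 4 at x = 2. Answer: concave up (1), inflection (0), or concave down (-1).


Concavity is determined by the sign of f''(x).
f(x) = -x^3 - 3x^2 + x + 4
f'(x) = -3x^2 - 6x + 1
f''(x) = -6x - 6
f''(2) = -6 * 2 - 6
= -12 - 6
= -18
Since f''(2) < 0, the function is concave down (-1)

-1


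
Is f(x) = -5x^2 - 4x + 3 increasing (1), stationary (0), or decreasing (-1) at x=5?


Compute f'(x) to determine behavior:
f'(x) = -10x - 4
f'(5) = -10 * 5 - 4
= -50 - 4
= -54
Since f'(5) < 0, the function is decreasing (-1)

-1


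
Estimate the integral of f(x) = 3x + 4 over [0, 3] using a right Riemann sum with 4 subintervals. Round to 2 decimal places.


Right Riemann sum uses right endpoints of each subinterval.
Interval: [0, 3], n = 4
dx = (3 - 0) / 4 = 3/4
Right endpoints: [3/4, 3/2, 9/4, 3]
f values: [25/4, 17/2, 43/4, 13]
Sum = dx * (sum of f values)
= 3/4 * 77/2
= 231/8 ≈ 28.88

28.88


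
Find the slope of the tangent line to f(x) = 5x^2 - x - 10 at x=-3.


The slope of the tangent line equals f'(x) at the point.
f(x) = 5x^2 - x - 10
f'(x) = 10x - 1
At x = -3:
f'(-3) = 10 * (-3) - 1
= -30 - 1
= -31

-31


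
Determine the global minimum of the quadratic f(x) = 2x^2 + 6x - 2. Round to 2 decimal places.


For a quadratic f(x) = ax^2 + bx + c with a > 0, the minimum is at the vertex.
Vertex x-coordinate: x = -b/(2a)
x = -(6) / (2 * 2)
x = -6/4 = -3/2
Substitute back to find the minimum value:
f(-3/2) = 2 * (-3/2)^2 + 6 * (-3/2) - 2
= 9/2 - 9 - 2
= -13/2 = -6.50

-6.50


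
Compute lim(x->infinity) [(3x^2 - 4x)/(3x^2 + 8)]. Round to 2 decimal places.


For limits at infinity with equal-degree polynomials,
we compare leading coefficients.
Numerator leading term: 3x^2
Denominator leading term: 3x^2
Divide both by x^2:
lim = (3 - 4/x) / (3 + 8/x^2)
As x -> infinity, the 1/x and 1/x^2 terms vanish:
= 3/3 = 1 = 1.00

1.00


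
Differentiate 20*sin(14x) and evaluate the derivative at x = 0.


Apply the chain rule to differentiate 20*sin(14x):
d/dx [20*sin(14x)]
= 20 * cos(14x) * d/dx(14x)
= 20 * 14 * cos(14x)
= 280 * cos(14x)
Evaluate at x = 0:
= 280 * cos(0)
= 280 * 1
= 280

280


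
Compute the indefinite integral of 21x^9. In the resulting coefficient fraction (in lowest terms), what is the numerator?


Apply the power rule for integration:
integral of ax^n dx = a/(n+1) * x^(n+1) + C
integral of 21x^9 dx
= 21/10 * x^10 + C
The coefficient in lowest terms is 21/10, and its numerator is 21

21


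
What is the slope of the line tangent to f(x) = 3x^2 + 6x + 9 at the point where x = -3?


The slope of the tangent line equals f'(x) at the point.
f(x) = 3x^2 + 6x + 9
f'(x) = 6x + 6
At x = -3:
f'(-3) = 6 * (-3) + 6
= -18 + 6
= -12

-12


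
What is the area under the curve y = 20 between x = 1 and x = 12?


The area under a constant function y = 20 is a rectangle.
Width = 12 - 1 = 11
Height = 20
Area = width * height
= 11 * 20
= 220

220


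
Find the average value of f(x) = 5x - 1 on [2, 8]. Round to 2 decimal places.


Average value = 1/(b-a) * integral from a to b of f(x) dx
First compute the integral of 5x - 1:
F(x) = (5/2)x^2 - x
F(8) = 5/2 * 64 - 1 * 8 = 152
F(2) = 5/2 * 4 - 1 * 2 = 8
Integral = 152 - 8 = 144
Average = 144 / (8 - 2) = 144 / 6
= 24 = 24.00

24.00


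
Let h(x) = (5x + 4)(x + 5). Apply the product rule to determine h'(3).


Let u(x) = 5x + 4 and v(x) = x + 5
u'(x) = 5
v'(x) = 1
Product rule: h'(x) = u'(x)*v(x) + u(x)*v'(x)
= 5 * (x + 5) + (5x + 4) * 1
At x = 3:
u(3) = 5 * 3 + 4 = 19
v(3) = 1 * 3 + 5 = 8
h'(3) = 5 * 8 + 19 * 1
= 40 + 19
= 59

59


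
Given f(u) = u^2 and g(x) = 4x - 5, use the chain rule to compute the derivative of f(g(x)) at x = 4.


Using the chain rule: (f(g(x)))' = f'(g(x)) * g'(x)
First, find g(4):
g(4) = 4 * 4 - 5 = 11
Next, f'(u) = 2u
And g'(x) = 4
So f'(g(4)) * g'(4)
= 2 * 11 * 4
= 88

88


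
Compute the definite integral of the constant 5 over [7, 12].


The integral of a constant k over [a, b] equals k * (b - a).
integral from 7 to 12 of 5 dx
= 5 * (12 - 7)
= 5 * 5
= 25

25


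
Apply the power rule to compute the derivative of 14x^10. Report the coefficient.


We apply the power rule: d/dx [ax^n] = a*n * x^(n-1)
d/dx [14x^10]
= 14 * 10 * x^(10-1)
= 140x^9
The coefficient is 140

140


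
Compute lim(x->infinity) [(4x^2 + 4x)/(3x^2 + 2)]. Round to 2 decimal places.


For limits at infinity with equal-degree polynomials,
we compare leading coefficients.
Numerator leading term: 4x^2
Denominator leading term: 3x^2
Divide both by x^2:
lim = (4 + 4/x) / (3 + 2/x^2)
As x -> infinity, the 1/x and 1/x^2 terms vanish:
= 4/3 ≈ 1.33

1.33


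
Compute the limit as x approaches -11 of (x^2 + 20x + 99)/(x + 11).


Direct substitution gives 0/0, so we factor the numerator.
Factor: (x^2 + 20x + 99) = (x + 11)(x + 9)
Cancel the common factor (x + 11):
(x^2 + 20x + 99)/(x + 11) = (x + 9)
Now substitute x = -11:
= (-11) - (-9) = -2

-2


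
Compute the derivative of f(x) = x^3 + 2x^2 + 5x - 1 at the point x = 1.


Differentiate f(x) = x^3 + 2x^2 + 5x - 1 term by term:
f'(x) = 3x^2 + 4x + 5
Substitute x = 1:
f'(1) = 3 * 1^2 + 4 * 1 + 5
= 3 + 4 + 5
= 12

12


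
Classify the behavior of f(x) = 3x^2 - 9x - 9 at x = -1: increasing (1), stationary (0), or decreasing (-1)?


Compute f'(x) to determine behavior:
f'(x) = 6x - 9
f'(-1) = 6 * (-1) - 9
= -6 - 9
= -15
Since f'(-1) < 0, the function is decreasing (-1)

-1


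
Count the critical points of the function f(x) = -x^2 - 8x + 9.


Find where f'(x) = 0:
f'(x) = -2x - 8
Set f'(x) = 0:
-2x - 8 = 0
x = 8 / (-2) = -4
This is a linear equation in x, so there is exactly one solution.
Number of critical points: 1

1


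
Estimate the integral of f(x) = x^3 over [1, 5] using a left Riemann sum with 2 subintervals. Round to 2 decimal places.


Left Riemann sum uses left endpoints of each subinterval.
Interval: [1, 5], n = 2
dx = (5 - 1) / 2 = 2
Left endpoints: [1, 3]
f values: [1, 27]
Sum = dx * (sum of f values)
= 2 * 28
= 56 = 56.00

56.00


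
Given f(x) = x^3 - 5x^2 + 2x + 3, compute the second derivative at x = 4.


First derivative:
f'(x) = 3x^2 - 10x + 2
Second derivative:
f''(x) = 6x - 10
Substitute x = 4:
f''(4) = 6 * 4 - 10
= 24 - 10
= 14

14


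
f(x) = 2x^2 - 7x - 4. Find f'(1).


Differentiate term by term using power and sum rules:
f(x) = 2x^2 - 7x - 4
f'(x) = 4x - 7
Substitute x = 1:
f'(1) = 4 * 1 - 7
= 4 - 7
= -3

-3


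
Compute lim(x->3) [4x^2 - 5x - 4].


Since polynomials are continuous, we use direct substitution.
lim(x->3) of 4x^2 - 5x - 4
= 4 * 3^2 - 5 * 3 - 4
= 36 - 15 - 4
= 17

17
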